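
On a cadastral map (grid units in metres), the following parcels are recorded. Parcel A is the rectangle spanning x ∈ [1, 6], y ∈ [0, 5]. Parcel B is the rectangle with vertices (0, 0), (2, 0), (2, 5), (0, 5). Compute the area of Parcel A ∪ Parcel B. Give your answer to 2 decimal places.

30.00

By inclusion–exclusion:
Individual areas: |Parcel A| = 25, |Parcel B| = 10.
|Parcel A∩Parcel B|: x∈[1,2], y∈[0,5] → 1·5 = 5.
|Parcel A ∪ Parcel B| = 35 − 5 = 30.00.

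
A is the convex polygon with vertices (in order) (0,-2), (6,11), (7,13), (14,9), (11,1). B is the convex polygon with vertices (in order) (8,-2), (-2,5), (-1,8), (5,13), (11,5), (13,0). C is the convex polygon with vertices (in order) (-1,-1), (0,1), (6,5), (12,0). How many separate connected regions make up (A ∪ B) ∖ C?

(A ∪ B) ∖ C splits into 2 disjoint pieces (area 121.5062, area 2.684).

2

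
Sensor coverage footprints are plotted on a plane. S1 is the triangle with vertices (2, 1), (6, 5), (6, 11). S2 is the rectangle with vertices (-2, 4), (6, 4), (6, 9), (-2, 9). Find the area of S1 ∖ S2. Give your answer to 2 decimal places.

|S1| = 12, |S1∩S2| = 8.5.
|S1 ∖ S2| = |S1| − |S1∩S2| = 12 − 8.5 = 3.50.

3.50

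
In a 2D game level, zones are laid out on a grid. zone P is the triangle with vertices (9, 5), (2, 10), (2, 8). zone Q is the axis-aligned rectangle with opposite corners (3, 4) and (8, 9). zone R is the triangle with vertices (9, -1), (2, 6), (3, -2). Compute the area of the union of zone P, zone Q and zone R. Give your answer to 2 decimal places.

By inclusion–exclusion:
Individual areas: |zone P| = 7, |zone Q| = 25, |zone R| = 24.5.
|zone P∩zone Q| = 4.9429.
|zone P∩zone R| = 0.
|zone Q∩zone R| = 0.5.
|zone P∩zone Q∩zone R| = 0.
|zone P ∪ zone Q ∪ zone R| = 56.5 − 5.4429 + 0 = 51.06.

51.06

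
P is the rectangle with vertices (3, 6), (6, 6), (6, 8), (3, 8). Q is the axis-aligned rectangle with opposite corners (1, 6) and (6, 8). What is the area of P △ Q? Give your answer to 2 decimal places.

4.00

|P∩Q|: x∈[3,6], y∈[6,8] → 3·2 = 6.
|P △ Q| = |P| + |Q| − 2·|P∩Q| = 6 + 10 − 12 = 4.00.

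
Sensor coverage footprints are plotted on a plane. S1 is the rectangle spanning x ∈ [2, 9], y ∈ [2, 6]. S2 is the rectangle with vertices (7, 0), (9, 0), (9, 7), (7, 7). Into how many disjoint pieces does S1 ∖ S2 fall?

1

S1 ∖ S2 is a single connected region.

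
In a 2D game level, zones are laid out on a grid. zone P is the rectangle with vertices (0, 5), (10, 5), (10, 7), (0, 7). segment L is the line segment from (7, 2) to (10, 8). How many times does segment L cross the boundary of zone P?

2

The segment meets the boundary at (9.5,7), (8.5,5).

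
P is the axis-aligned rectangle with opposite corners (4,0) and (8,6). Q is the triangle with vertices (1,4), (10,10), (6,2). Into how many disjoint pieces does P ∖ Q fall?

1

P ∖ Q is a single connected region.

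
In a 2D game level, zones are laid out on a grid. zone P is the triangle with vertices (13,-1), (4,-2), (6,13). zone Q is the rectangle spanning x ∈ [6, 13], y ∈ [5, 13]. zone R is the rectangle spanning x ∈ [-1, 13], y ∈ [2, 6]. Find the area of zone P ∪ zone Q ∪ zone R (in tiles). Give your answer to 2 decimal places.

By inclusion–exclusion:
Individual areas: |zone P| = 66.5, |zone Q| = 56, |zone R| = 56.
|zone P∩zone Q| = 16.
|zone P∩zone R| = 22.8.
|zone Q∩zone R|: x∈[6,13], y∈[5,6] → 7·1 = 7.
|zone P∩zone Q∩zone R| = 3.75.
|zone P ∪ zone Q ∪ zone R| = 178.5 − 45.8 + 3.75 = 136.45.

136.45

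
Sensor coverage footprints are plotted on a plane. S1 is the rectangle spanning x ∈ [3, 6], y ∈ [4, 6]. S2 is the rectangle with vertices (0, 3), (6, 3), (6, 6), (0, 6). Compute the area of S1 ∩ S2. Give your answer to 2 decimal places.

6.00

|S1∩S2|: x∈[3,6], y∈[4,6] → 3·2 = 6.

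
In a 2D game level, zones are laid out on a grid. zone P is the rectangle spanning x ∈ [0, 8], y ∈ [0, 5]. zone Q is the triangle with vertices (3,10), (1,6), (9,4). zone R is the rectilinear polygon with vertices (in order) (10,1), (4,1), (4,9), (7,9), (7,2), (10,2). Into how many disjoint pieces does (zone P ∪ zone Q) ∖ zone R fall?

(zone P ∪ zone Q) ∖ zone R splits into 3 disjoint pieces (area 24, area 8.625, area 3.875).

3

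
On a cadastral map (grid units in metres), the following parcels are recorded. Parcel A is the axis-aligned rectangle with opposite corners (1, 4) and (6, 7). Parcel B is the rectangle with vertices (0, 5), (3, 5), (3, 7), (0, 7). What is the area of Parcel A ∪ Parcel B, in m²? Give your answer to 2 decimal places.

17.00

By inclusion–exclusion:
Individual areas: |Parcel A| = 15, |Parcel B| = 6.
|Parcel A∩Parcel B|: x∈[1,3], y∈[5,7] → 2·2 = 4.
|Parcel A ∪ Parcel B| = 21 − 4 = 17.00.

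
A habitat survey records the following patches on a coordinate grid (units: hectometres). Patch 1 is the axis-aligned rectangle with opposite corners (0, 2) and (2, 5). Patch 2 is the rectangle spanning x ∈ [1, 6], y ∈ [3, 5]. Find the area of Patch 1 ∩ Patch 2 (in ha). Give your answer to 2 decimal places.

|Patch 1∩Patch 2|: x∈[1,2], y∈[3,5] → 1·2 = 2.

2.00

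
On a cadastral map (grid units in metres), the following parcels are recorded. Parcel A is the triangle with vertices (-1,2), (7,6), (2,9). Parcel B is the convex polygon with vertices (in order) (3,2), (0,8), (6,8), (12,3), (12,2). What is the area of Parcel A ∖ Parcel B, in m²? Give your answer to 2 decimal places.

|Parcel A| = 22, |Parcel A∩Parcel B| = 15.537.
|Parcel A ∖ Parcel B| = |Parcel A| − |Parcel A∩Parcel B| = 22 − 15.537 = 6.46.

6.46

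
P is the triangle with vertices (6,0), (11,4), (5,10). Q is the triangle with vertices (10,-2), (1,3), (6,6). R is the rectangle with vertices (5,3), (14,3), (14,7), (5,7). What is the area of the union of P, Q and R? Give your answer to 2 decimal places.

62.57

By inclusion–exclusion:
Individual areas: |P| = 27, |Q| = 26, |R| = 36.
|P∩Q| = 8.1059.
|P∩R| = 16.875.
|Q∩R| = 4.95.
|P∩Q∩R| = 3.4981.
|P ∪ Q ∪ R| = 89 − 29.9309 + 3.4981 = 62.57.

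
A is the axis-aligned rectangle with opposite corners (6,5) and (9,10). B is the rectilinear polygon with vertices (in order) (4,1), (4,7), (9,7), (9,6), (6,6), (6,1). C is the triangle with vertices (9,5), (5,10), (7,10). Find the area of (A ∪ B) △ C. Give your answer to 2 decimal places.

|A ∪ B| = 27.
|(A ∪ B) ∩ C| = 4.375.
|(A ∪ B) △ C| = 27 + 5 − 8.75 = 23.25.

23.25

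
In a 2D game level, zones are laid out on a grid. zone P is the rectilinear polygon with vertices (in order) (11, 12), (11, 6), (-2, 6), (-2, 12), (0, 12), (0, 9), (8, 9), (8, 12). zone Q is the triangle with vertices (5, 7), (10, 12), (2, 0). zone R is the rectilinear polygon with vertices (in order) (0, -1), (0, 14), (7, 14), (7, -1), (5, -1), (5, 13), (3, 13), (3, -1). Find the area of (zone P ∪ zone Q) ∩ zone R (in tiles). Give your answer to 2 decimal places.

16.17

|zone P ∪ zone Q| = 58.7857.
|(zone P ∪ zone Q) ∩ zone R| = 16.17.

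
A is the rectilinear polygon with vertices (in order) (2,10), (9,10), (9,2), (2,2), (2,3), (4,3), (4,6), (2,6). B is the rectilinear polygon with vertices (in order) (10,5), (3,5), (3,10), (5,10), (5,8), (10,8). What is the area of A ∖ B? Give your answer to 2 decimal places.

29.00

|A| = 50, |A∩B| = 21.
|A ∖ B| = |A| − |A∩B| = 50 − 21 = 29.00.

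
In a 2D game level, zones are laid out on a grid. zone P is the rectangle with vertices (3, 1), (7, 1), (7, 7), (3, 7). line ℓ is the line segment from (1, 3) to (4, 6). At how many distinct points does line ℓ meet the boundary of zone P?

The segment meets the boundary at (3,5).

1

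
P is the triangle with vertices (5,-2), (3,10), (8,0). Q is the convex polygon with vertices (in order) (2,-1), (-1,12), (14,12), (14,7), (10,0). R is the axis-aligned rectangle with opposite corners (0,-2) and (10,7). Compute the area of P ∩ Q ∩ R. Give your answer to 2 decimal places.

The intersection is the polygon with vertices (8,0), (7.538,-0.308), (4.776,-0.653), (3.5,7), (4.5,7).
By the shoelace formula its area is 16.60.

16.60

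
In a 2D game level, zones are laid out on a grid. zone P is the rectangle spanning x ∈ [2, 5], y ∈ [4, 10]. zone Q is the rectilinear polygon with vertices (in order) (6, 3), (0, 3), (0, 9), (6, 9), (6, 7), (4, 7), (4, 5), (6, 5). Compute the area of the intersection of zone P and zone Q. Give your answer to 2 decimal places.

13.00

The intersection is the polygon with vertices (5,4), (2,4), (2,9), (5,9), (5,7), (4,7), (4,5), (5,5).
By the shoelace formula its area is 13.00.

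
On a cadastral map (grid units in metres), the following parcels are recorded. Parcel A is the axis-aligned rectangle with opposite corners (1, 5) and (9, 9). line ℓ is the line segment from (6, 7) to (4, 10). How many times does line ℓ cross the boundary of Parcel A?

1

The segment meets the boundary at (4.667,9).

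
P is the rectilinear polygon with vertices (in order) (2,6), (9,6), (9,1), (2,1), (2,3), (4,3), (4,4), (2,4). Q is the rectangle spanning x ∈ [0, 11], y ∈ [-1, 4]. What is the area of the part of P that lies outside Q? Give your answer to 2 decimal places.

14.00

|P| = 33, |P∩Q| = 19.
|P ∖ Q| = |P| − |P∩Q| = 33 − 19 = 14.00.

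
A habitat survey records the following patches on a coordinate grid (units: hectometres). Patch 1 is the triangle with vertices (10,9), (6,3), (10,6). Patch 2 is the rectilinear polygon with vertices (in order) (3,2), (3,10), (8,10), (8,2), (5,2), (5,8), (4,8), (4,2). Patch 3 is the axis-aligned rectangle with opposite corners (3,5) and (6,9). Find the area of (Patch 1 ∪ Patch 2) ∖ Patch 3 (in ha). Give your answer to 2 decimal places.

|Patch 1 ∪ Patch 2| = 38.5.
|(Patch 1 ∪ Patch 2) ∩ Patch 3| = 9.
|(Patch 1 ∪ Patch 2) ∖ Patch 3| = 38.5 − 9 = 29.50.

29.50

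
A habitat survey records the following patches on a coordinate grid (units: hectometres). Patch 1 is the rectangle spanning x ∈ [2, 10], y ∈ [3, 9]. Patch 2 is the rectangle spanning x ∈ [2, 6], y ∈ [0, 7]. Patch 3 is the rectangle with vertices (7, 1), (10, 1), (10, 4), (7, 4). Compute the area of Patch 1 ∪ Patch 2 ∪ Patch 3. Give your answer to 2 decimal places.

By inclusion–exclusion:
Individual areas: |Patch 1| = 48, |Patch 2| = 28, |Patch 3| = 9.
|Patch 1∩Patch 2|: x∈[2,6], y∈[3,7] → 4·4 = 16.
|Patch 1∩Patch 3|: x∈[7,10], y∈[3,4] → 3·1 = 3.
|Patch 2∩Patch 3| = 0 (no overlap).
|Patch 1∩Patch 2∩Patch 3| = 0.
|Patch 1 ∪ Patch 2 ∪ Patch 3| = 85 − 19 + 0 = 66.00.

66.00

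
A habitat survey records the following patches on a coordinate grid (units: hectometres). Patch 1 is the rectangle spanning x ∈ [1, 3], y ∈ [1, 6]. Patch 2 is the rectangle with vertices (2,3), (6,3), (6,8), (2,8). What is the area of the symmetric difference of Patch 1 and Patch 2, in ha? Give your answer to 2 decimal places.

|Patch 1∩Patch 2|: x∈[2,3], y∈[3,6] → 1·3 = 3.
|Patch 1 △ Patch 2| = |Patch 1| + |Patch 2| − 2·|Patch 1∩Patch 2| = 10 + 20 − 6 = 24.00.

24.00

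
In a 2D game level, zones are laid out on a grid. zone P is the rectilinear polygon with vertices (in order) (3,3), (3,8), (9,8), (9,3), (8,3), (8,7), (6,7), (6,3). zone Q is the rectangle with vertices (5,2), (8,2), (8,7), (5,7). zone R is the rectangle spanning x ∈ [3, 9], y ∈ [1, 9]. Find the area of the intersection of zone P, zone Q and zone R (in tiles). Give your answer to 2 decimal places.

4.00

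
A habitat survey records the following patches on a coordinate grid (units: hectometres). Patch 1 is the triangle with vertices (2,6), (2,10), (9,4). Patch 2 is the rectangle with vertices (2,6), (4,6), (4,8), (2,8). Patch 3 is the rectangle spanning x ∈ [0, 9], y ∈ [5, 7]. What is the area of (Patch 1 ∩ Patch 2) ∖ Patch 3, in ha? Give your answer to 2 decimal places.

|Patch 1 ∩ Patch 2| = 4.
|(Patch 1 ∩ Patch 2) ∩ Patch 3| = 2.
|(Patch 1 ∩ Patch 2) ∖ Patch 3| = 4 − 2 = 2.00.

2.00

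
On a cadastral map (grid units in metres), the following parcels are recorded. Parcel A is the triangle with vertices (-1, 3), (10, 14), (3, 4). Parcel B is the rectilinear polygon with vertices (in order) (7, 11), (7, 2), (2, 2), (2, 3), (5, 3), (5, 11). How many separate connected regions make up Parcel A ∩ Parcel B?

1

Parcel A ∩ Parcel B is a single connected region.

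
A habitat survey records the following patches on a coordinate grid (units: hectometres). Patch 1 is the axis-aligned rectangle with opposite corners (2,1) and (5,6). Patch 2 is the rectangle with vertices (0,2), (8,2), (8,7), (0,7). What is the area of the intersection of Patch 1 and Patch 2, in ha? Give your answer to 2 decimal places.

|Patch 1∩Patch 2|: x∈[2,5], y∈[2,6] → 3·4 = 12.

12.00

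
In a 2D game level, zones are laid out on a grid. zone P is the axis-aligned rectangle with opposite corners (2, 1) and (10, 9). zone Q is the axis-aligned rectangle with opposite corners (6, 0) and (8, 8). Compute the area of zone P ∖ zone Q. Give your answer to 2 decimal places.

|zone P∩zone Q|: x∈[6,8], y∈[1,8] → 2·7 = 14.
|zone P| = 64.
|zone P ∖ zone Q| = |zone P| − |zone P∩zone Q| = 64 − 14 = 50.00.

50.00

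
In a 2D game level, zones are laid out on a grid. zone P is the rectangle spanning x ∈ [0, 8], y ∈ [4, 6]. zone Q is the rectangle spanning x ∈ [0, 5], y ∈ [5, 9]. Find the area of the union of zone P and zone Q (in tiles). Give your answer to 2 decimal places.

By inclusion–exclusion:
Individual areas: |zone P| = 16, |zone Q| = 20.
|zone P∩zone Q|: x∈[0,5], y∈[5,6] → 5·1 = 5.
|zone P ∪ zone Q| = 36 − 5 = 31.00.

31.00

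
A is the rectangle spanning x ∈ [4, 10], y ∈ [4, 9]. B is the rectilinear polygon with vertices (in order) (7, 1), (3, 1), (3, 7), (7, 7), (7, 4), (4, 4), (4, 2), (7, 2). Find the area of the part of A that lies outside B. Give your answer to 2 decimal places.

21.00

|A| = 30, |A∩B| = 9.
|A ∖ B| = |A| − |A∩B| = 30 − 9 = 21.00.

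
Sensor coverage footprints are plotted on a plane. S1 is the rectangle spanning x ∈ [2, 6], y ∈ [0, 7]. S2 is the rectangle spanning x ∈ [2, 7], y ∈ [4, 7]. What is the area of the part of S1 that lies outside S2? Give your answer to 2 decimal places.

|S1∩S2|: x∈[2,6], y∈[4,7] → 4·3 = 12.
|S1| = 28.
|S1 ∖ S2| = |S1| − |S1∩S2| = 28 − 12 = 16.00.

16.00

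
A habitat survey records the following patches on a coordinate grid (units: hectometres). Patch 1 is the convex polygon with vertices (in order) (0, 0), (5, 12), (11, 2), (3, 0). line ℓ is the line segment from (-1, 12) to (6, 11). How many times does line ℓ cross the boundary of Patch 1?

2

The segment meets the boundary at (5.562,11.062), (4.663,11.191).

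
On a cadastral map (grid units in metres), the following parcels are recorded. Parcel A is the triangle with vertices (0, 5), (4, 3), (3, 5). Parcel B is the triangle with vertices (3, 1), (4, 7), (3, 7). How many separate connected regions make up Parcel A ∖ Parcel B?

2

Parcel A ∖ Parcel B splits into 2 disjoint pieces (area 2.25, area 0.2308).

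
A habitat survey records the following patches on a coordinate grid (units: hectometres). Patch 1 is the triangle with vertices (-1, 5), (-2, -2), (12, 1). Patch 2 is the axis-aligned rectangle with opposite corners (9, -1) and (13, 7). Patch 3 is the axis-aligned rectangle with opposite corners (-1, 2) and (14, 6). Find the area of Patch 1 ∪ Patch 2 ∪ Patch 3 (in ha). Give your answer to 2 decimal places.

By inclusion–exclusion:
Individual areas: |Patch 1| = 47.5, |Patch 2| = 32, |Patch 3| = 60.
|Patch 1∩Patch 2| = 2.3489.
|Patch 1∩Patch 3| = 14.625.
|Patch 2∩Patch 3|: x∈[9,13], y∈[2,6] → 4·4 = 16.
|Patch 1∩Patch 2∩Patch 3| = 0.
|Patch 1 ∪ Patch 2 ∪ Patch 3| = 139.5 − 32.9739 + 0 = 106.53.

106.53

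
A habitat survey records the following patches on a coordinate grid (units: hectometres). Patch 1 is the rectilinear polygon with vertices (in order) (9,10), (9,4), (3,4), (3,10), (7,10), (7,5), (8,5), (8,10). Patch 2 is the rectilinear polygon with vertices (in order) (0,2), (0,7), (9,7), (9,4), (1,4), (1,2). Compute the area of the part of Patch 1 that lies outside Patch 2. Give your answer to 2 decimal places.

15.00

|Patch 1| = 31, |Patch 1∩Patch 2| = 16.
|Patch 1 ∖ Patch 2| = |Patch 1| − |Patch 1∩Patch 2| = 31 − 16 = 15.00.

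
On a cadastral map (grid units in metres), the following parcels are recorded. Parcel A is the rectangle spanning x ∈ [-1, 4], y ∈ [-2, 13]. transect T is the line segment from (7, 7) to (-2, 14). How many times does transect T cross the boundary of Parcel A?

2

The segment meets the boundary at (-0.714,13), (4,9.333).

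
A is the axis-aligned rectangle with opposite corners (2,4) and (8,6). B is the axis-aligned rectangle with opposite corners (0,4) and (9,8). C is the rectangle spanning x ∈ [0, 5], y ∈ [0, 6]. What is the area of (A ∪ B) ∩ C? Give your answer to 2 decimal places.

10.00

The region (A ∪ B) ∩ C is the polygon with vertices (0,4), (0,6), (5,6), (5,4), (2,4).
By the shoelace formula its area is 10.00.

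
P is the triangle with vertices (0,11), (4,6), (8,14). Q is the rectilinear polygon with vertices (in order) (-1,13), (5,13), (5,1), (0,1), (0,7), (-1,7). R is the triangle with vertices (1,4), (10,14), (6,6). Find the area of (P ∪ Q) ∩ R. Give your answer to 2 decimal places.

The region (P ∪ Q) ∩ R is the polygon with vertices (5,8), (5,5.6), (1,4), (5.5,9).
By the shoelace formula its area is 5.80.

5.80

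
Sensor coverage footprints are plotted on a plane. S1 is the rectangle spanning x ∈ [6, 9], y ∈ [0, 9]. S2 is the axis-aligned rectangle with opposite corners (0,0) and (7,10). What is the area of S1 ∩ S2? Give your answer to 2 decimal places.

9.00

|S1∩S2|: x∈[6,7], y∈[0,9] → 1·9 = 9.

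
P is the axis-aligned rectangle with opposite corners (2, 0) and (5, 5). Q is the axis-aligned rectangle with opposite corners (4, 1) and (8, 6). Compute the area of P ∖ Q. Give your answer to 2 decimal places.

11.00

|P∩Q|: x∈[4,5], y∈[1,5] → 1·4 = 4.
|P| = 15.
|P ∖ Q| = |P| − |P∩Q| = 15 − 4 = 11.00.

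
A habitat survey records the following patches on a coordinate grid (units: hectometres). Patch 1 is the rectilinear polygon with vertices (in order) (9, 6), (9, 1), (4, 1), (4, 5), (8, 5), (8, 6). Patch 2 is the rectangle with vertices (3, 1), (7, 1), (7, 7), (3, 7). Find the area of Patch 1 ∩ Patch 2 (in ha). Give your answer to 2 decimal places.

The intersection is the polygon with vertices (4,1), (4,5), (7,5), (7,1).
By the shoelace formula its area is 12.00.

12.00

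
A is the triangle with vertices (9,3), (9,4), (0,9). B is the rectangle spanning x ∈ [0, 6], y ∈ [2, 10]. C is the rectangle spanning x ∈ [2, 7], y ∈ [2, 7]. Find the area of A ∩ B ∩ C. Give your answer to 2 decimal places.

1.40

The intersection is the polygon with vertices (6,5), (3,7), (3.6,7), (6,5.667).
By the shoelace formula its area is 1.40.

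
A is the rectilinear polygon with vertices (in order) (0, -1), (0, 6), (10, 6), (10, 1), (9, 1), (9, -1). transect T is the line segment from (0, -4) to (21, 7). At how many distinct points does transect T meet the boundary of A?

4

The segment meets the boundary at (10,1.238), (9.545,1), (9,0.714), (5.727,-1).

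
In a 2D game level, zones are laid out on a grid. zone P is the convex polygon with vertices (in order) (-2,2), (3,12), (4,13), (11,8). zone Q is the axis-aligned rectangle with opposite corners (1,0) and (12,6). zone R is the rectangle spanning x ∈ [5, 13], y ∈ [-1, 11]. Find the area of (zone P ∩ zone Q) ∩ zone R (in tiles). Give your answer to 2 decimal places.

0.64

The region (zone P ∩ zone Q) ∩ zone R is the polygon with vertices (6.667,6), (5,5.231), (5,6).
By the shoelace formula its area is 0.64.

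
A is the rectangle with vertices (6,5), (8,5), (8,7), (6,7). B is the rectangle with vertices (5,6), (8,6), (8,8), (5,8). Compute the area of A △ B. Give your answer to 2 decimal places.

|A∩B|: x∈[6,8], y∈[6,7] → 2·1 = 2.
|A △ B| = |A| + |B| − 2·|A∩B| = 4 + 6 − 4 = 6.00.

6.00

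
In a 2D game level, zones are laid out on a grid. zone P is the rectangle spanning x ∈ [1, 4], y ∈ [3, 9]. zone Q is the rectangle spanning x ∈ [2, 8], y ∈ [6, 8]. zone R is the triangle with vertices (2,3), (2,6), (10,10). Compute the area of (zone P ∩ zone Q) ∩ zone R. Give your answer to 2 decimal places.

The region (zone P ∩ zone Q) ∩ zone R is the polygon with vertices (2,6), (4,7), (4,6).
By the shoelace formula its area is 1.00.

1.00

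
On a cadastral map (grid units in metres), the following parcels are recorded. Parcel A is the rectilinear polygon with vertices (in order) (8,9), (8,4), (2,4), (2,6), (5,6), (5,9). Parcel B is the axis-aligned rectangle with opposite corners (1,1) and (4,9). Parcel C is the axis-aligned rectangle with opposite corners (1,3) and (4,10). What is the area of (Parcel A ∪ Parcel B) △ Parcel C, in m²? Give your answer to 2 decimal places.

26.00

|Parcel A ∪ Parcel B| = 41.
|(Parcel A ∪ Parcel B) ∩ Parcel C| = 18.
|(Parcel A ∪ Parcel B) △ Parcel C| = 41 + 21 − 36 = 26.00.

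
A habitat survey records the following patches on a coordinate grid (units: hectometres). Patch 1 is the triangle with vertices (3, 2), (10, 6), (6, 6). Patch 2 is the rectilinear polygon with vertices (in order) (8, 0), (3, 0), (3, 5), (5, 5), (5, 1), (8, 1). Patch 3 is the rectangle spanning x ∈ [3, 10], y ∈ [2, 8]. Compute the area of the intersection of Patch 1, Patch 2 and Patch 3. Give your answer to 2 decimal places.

1.52

The intersection is the polygon with vertices (5,4.667), (5,3.143), (3,2).
By the shoelace formula its area is 1.52.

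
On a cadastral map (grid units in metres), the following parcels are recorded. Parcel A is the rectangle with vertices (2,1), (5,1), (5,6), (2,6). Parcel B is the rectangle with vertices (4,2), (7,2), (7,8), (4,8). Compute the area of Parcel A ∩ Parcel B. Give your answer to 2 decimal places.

4.00

|Parcel A∩Parcel B|: x∈[4,5], y∈[2,6] → 1·4 = 4.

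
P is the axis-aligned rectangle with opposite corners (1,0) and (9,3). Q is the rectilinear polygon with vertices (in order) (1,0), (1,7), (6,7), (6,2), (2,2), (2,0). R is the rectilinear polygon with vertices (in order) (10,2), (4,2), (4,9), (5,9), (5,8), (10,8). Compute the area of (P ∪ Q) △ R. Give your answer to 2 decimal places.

|P ∪ Q| = 44.
|(P ∪ Q) ∩ R| = 13.
|(P ∪ Q) △ R| = 44 + 37 − 26 = 55.00.

55.00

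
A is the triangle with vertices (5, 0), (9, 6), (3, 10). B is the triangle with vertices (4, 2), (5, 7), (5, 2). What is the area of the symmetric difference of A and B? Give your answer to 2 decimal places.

|A| = 26, |B| = 2.5, |A∩B| = 2.05.
|A △ B| = |A| + |B| − 2·|A∩B| = 26 + 2.5 − 4.1 = 24.40.

24.40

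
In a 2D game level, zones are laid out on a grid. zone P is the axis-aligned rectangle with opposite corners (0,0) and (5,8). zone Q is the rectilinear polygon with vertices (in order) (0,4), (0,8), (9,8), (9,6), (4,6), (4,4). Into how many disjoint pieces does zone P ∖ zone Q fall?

1

zone P ∖ zone Q is a single connected region.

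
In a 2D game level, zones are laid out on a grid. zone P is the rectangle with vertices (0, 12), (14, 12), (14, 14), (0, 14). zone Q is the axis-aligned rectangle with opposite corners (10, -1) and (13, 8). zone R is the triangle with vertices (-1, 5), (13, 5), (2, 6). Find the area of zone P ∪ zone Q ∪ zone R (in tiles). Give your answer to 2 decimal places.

61.59

By inclusion–exclusion:
Individual areas: |zone P| = 28, |zone Q| = 27, |zone R| = 7.
|zone P∩zone Q| = 0 (no overlap).
|zone P∩zone R| = 0.
|zone Q∩zone R| = 0.4091.
|zone P∩zone Q∩zone R| = 0.
|zone P ∪ zone Q ∪ zone R| = 62 − 0.4091 + 0 = 61.59.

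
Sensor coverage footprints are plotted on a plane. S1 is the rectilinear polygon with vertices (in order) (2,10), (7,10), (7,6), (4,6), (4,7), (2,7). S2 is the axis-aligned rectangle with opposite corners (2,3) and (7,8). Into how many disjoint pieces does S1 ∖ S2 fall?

S1 ∖ S2 is a single connected region.

1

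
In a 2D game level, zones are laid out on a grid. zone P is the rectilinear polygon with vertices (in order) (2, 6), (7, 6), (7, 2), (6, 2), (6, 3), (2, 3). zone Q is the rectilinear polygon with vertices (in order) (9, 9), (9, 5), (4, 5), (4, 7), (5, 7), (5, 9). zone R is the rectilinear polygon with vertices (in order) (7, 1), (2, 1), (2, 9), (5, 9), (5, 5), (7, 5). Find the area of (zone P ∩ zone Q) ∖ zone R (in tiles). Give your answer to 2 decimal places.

2.00

|zone P ∩ zone Q| = 3.
|(zone P ∩ zone Q) ∩ zone R| = 1.
|(zone P ∩ zone Q) ∖ zone R| = 3 − 1 = 2.00.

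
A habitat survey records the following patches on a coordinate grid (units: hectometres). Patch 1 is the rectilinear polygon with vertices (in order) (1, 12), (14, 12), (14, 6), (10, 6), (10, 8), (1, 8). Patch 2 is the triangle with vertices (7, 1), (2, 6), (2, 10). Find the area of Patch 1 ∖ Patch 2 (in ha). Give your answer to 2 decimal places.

|Patch 1| = 60, |Patch 1∩Patch 2| = 1.1111.
|Patch 1 ∖ Patch 2| = |Patch 1| − |Patch 1∩Patch 2| = 60 − 1.1111 = 58.89.

58.89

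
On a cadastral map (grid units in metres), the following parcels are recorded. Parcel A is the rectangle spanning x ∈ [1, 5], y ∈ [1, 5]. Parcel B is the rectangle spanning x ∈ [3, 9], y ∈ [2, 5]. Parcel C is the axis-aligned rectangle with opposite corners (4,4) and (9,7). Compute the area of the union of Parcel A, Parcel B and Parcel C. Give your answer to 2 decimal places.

38.00

By inclusion–exclusion:
Individual areas: |Parcel A| = 16, |Parcel B| = 18, |Parcel C| = 15.
|Parcel A∩Parcel B|: x∈[3,5], y∈[2,5] → 2·3 = 6.
|Parcel A∩Parcel C|: x∈[4,5], y∈[4,5] → 1·1 = 1.
|Parcel B∩Parcel C|: x∈[4,9], y∈[4,5] → 5·1 = 5.
|Parcel A∩Parcel B∩Parcel C| = 1.
|Parcel A ∪ Parcel B ∪ Parcel C| = 49 − 12 + 1 = 38.00.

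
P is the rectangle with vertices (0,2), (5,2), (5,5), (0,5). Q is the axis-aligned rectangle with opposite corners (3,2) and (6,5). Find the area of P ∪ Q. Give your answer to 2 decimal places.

18.00

By inclusion–exclusion:
Individual areas: |P| = 15, |Q| = 9.
|P∩Q|: x∈[3,5], y∈[2,5] → 2·3 = 6.
|P ∪ Q| = 24 − 6 = 18.00.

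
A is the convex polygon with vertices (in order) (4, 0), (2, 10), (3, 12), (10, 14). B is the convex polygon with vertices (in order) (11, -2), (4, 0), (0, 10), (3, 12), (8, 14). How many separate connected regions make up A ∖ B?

1

A ∖ B is a single connected region.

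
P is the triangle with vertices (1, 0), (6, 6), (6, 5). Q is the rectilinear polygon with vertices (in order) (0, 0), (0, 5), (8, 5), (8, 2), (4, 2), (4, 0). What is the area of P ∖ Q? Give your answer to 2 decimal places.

0.42

|P| = 2.5, |P∩Q| = 2.0833.
|P ∖ Q| = |P| − |P∩Q| = 2.5 − 2.0833 = 0.42.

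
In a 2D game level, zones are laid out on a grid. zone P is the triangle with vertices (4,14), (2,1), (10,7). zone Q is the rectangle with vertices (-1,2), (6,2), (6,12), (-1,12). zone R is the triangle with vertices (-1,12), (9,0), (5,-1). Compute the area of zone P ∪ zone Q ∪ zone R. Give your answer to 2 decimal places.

By inclusion–exclusion:
Individual areas: |zone P| = 46, |zone Q| = 70, |zone R| = 29.
|zone P∩zone Q| = 28.0549.
|zone P∩zone R| = 8.182.
|zone Q∩zone R| = 17.5231.
|zone P∩zone Q∩zone R| = 8.182.
|zone P ∪ zone Q ∪ zone R| = 145 − 53.76 + 8.182 = 99.42.

99.42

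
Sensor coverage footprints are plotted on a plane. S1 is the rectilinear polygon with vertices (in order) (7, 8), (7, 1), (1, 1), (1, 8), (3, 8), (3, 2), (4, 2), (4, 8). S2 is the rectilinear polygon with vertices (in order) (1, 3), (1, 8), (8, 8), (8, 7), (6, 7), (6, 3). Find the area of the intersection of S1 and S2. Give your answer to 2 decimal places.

21.00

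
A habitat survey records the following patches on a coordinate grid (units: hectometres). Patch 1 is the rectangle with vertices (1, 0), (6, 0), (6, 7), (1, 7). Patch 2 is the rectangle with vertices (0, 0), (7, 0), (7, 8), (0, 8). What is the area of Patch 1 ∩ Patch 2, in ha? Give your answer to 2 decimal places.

|Patch 1∩Patch 2|: x∈[1,6], y∈[0,7] → 5·7 = 35.

35.00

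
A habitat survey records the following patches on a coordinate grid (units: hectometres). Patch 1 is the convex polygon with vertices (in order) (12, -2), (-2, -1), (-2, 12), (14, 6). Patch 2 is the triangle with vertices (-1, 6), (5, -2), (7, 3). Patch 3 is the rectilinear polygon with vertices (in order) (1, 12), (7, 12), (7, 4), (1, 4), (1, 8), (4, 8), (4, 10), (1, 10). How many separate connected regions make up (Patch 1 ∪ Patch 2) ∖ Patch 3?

(Patch 1 ∪ Patch 2) ∖ Patch 3 is a single connected region.

1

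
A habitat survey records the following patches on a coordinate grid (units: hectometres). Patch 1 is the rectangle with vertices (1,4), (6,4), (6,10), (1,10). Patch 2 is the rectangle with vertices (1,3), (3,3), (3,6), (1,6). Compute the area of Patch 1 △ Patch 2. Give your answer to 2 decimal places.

|Patch 1∩Patch 2|: x∈[1,3], y∈[4,6] → 2·2 = 4.
|Patch 1 △ Patch 2| = |Patch 1| + |Patch 2| − 2·|Patch 1∩Patch 2| = 30 + 6 − 8 = 28.00.

28.00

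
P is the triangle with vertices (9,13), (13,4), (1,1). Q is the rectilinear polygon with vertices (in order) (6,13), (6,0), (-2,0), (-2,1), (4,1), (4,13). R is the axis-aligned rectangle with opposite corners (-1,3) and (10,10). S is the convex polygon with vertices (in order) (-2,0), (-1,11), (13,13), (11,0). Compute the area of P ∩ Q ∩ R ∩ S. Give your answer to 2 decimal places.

The intersection is the polygon with vertices (6,8.5), (6,3), (4,3), (4,5.5).
By the shoelace formula its area is 8.00.

8.00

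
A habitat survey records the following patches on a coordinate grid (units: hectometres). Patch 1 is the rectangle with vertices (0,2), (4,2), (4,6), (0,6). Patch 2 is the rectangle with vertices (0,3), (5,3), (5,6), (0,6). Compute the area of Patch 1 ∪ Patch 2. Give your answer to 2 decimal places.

By inclusion–exclusion:
Individual areas: |Patch 1| = 16, |Patch 2| = 15.
|Patch 1∩Patch 2|: x∈[0,4], y∈[3,6] → 4·3 = 12.
|Patch 1 ∪ Patch 2| = 31 − 12 = 19.00.

19.00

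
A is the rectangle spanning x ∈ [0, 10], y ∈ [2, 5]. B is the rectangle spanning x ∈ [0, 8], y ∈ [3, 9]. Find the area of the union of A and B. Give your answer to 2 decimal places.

62.00

By inclusion–exclusion:
Individual areas: |A| = 30, |B| = 48.
|A∩B|: x∈[0,8], y∈[3,5] → 8·2 = 16.
|A ∪ B| = 78 − 16 = 62.00.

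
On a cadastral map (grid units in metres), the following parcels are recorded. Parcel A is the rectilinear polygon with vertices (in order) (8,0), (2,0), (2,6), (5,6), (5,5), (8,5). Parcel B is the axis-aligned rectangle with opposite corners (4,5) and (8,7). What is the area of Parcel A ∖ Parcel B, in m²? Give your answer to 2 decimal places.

32.00

|Parcel A| = 33, |Parcel A∩Parcel B| = 1.
|Parcel A ∖ Parcel B| = |Parcel A| − |Parcel A∩Parcel B| = 33 − 1 = 32.00.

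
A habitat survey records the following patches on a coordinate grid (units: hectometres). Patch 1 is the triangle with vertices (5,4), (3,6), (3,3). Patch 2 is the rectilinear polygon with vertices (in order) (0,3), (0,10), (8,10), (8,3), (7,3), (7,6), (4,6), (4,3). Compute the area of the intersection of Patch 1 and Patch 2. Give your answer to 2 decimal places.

The intersection is the polygon with vertices (3,6), (4,5), (4,3.5), (3,3).
By the shoelace formula its area is 2.25.

2.25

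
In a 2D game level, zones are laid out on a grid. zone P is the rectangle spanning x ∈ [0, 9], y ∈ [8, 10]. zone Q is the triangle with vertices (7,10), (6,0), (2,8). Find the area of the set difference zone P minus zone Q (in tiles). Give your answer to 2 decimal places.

|zone P| = 18, |zone P∩zone Q| = 4.8.
|zone P ∖ zone Q| = |zone P| − |zone P∩zone Q| = 18 − 4.8 = 13.20.

13.20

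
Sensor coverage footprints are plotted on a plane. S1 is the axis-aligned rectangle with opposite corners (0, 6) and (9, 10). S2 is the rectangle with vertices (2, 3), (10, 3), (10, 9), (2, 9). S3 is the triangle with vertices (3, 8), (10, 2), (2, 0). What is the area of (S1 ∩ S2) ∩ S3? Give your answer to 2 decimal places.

2.58

The region (S1 ∩ S2) ∩ S3 is the polygon with vertices (2.75,6), (3,8), (5.333,6).
By the shoelace formula its area is 2.58.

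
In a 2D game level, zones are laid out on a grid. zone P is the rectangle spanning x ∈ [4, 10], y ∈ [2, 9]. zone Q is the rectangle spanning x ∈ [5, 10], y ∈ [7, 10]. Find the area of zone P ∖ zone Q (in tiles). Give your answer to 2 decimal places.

|zone P∩zone Q|: x∈[5,10], y∈[7,9] → 5·2 = 10.
|zone P| = 42.
|zone P ∖ zone Q| = |zone P| − |zone P∩zone Q| = 42 − 10 = 32.00.

32.00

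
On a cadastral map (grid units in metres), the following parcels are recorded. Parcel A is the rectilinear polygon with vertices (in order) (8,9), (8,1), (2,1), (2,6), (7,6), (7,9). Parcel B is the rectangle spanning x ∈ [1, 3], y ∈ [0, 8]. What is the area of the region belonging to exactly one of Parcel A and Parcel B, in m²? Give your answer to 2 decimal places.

|Parcel A| = 33, |Parcel B| = 16, |Parcel A∩Parcel B| = 5.
|Parcel A △ Parcel B| = |Parcel A| + |Parcel B| − 2·|Parcel A∩Parcel B| = 33 + 16 − 10 = 39.00.

39.00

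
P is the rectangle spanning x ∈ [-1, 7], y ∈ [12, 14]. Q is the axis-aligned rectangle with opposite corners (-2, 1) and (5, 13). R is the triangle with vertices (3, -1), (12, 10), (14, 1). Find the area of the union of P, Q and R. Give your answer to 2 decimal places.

145.42

By inclusion–exclusion:
Individual areas: |P| = 16, |Q| = 84, |R| = 51.5.
|P∩Q|: x∈[-1,5], y∈[12,13] → 6·1 = 6.
|P∩R| = 0.
|Q∩R| = 0.0808.
|P∩Q∩R| = 0.
|P ∪ Q ∪ R| = 151.5 − 6.0808 + 0 = 145.42.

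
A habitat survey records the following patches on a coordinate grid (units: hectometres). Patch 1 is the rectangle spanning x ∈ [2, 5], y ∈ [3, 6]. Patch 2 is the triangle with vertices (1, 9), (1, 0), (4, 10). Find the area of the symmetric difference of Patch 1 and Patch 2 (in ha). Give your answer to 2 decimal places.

|Patch 1| = 9, |Patch 2| = 13.5, |Patch 1∩Patch 2| = 1.0667.
|Patch 1 △ Patch 2| = |Patch 1| + |Patch 2| − 2·|Patch 1∩Patch 2| = 9 + 13.5 − 2.1333 = 20.37.

20.37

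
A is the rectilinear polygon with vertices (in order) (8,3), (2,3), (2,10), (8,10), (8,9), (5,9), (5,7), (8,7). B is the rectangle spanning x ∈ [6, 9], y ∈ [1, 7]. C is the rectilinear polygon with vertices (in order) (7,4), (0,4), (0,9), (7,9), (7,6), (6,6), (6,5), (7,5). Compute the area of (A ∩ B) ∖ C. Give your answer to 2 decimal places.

6.00

|A ∩ B| = 8.
|(A ∩ B) ∩ C| = 2.
|(A ∩ B) ∖ C| = 8 − 2 = 6.00.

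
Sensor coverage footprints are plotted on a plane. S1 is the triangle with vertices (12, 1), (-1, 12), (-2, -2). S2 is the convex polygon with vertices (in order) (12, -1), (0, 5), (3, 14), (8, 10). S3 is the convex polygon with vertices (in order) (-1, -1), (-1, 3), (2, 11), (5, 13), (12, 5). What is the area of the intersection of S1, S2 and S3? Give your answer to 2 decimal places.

The intersection is the polygon with vertices (0,5), (1.6,9.8), (8.941,3.588), (5.76,2.12).
By the shoelace formula its area is 31.40.

31.40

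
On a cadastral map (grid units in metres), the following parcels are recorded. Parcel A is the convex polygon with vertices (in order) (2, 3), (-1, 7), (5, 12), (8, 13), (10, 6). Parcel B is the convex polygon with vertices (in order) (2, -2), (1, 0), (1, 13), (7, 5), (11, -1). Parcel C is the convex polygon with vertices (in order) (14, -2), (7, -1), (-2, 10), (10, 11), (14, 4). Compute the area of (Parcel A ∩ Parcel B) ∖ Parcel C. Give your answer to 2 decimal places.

3.45

|Parcel A ∩ Parcel B| = 26.3167.
|(Parcel A ∩ Parcel B) ∩ Parcel C| = 22.8659.
|(Parcel A ∩ Parcel B) ∖ Parcel C| = 26.3167 − 22.8659 = 3.45.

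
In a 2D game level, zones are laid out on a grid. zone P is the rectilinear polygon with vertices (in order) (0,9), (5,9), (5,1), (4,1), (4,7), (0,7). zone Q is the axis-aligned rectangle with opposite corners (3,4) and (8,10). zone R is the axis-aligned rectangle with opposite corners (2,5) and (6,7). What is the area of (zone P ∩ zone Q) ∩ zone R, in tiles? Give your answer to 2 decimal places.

2.00

|zone P ∩ zone Q| = 7.
|(zone P ∩ zone Q) ∩ zone R| = 2.00.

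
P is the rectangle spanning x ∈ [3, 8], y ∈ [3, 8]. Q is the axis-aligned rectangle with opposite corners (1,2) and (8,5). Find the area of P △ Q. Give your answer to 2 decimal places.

|P∩Q|: x∈[3,8], y∈[3,5] → 5·2 = 10.
|P △ Q| = |P| + |Q| − 2·|P∩Q| = 25 + 21 − 20 = 26.00.

26.00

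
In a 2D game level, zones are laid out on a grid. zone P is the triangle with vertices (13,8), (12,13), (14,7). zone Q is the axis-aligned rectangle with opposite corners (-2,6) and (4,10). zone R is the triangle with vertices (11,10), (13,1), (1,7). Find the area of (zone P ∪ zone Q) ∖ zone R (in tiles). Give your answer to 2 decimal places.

|zone P ∪ zone Q| = 26.
|(zone P ∪ zone Q) ∩ zone R| = 3.35.
|(zone P ∪ zone Q) ∖ zone R| = 26 − 3.35 = 22.65.

22.65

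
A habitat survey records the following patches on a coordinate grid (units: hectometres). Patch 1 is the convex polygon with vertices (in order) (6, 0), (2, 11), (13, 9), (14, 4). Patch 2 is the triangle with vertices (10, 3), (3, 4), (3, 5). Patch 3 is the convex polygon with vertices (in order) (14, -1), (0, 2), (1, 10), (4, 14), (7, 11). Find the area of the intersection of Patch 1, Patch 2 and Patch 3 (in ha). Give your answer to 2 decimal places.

2.18

The intersection is the polygon with vertices (10,3), (4.63,3.767), (4.319,4.623).
By the shoelace formula its area is 2.18.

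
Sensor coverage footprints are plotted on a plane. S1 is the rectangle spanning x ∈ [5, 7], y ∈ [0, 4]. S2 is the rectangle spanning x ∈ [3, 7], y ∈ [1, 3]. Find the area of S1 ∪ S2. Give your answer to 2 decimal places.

By inclusion–exclusion:
Individual areas: |S1| = 8, |S2| = 8.
|S1∩S2|: x∈[5,7], y∈[1,3] → 2·2 = 4.
|S1 ∪ S2| = 16 − 4 = 12.00.

12.00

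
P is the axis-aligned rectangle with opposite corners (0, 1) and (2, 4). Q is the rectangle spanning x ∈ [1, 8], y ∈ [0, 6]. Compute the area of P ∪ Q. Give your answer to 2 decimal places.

45.00

By inclusion–exclusion:
Individual areas: |P| = 6, |Q| = 42.
|P∩Q|: x∈[1,2], y∈[1,4] → 1·3 = 3.
|P ∪ Q| = 48 − 3 = 45.00.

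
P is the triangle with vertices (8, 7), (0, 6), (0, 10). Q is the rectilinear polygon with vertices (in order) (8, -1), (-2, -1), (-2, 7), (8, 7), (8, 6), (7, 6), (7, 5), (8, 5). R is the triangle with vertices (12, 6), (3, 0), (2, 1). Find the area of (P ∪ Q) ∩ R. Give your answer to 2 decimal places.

6.17

The region (P ∪ Q) ∩ R is the polygon with vertices (8,3.333), (3,0), (2,1), (8,4).
By the shoelace formula its area is 6.17.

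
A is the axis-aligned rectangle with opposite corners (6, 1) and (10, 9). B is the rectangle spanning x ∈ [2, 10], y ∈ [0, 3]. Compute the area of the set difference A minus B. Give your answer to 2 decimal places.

|A∩B|: x∈[6,10], y∈[1,3] → 4·2 = 8.
|A| = 32.
|A ∖ B| = |A| − |A∩B| = 32 − 8 = 24.00.

24.00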